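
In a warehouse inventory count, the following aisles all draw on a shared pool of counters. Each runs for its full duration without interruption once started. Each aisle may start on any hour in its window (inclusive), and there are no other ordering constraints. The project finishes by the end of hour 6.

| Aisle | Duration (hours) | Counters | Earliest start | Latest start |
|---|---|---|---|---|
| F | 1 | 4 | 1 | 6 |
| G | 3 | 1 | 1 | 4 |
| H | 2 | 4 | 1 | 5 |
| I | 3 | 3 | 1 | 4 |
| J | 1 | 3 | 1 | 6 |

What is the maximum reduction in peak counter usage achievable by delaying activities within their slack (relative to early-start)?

Early-start peak: h1:15  h2:8  h3:4  h4:0  h5:0  h6:0 ⇒ 15.
Leveled (F@1, G@1, H@2, I@4, J@4): h1:5  h2:5  h3:5  h4:6  h5:3  h6:3 ⇒ 6.
Reduction 15 − 6 = 9.

9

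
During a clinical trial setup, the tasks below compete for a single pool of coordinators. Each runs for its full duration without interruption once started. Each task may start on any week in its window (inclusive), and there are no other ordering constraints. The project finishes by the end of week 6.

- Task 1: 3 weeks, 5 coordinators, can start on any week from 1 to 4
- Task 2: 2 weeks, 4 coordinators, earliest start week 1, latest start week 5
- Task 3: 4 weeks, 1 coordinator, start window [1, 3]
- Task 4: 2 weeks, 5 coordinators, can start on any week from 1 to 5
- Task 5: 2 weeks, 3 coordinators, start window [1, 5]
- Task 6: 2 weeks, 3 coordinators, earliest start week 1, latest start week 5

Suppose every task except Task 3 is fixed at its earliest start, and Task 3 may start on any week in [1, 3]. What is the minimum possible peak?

20

Task 3@1: w1:21  w2:21  w3:6  w4:1  w5:0  w6:0 → peak 21
Task 3@2: w1:20  w2:21  w3:6  w4:1  w5:1  w6:0 → peak 21
Task 3@3: w1:20  w2:20  w3:6  w4:1  w5:1  w6:1 → peak 20
Best is Task 3@3, peak 20.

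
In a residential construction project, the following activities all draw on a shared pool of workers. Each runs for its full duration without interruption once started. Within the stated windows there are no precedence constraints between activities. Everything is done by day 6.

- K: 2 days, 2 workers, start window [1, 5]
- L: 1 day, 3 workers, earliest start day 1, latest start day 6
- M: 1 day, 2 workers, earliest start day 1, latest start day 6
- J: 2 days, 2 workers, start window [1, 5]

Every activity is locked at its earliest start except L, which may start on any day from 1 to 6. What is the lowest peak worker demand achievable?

6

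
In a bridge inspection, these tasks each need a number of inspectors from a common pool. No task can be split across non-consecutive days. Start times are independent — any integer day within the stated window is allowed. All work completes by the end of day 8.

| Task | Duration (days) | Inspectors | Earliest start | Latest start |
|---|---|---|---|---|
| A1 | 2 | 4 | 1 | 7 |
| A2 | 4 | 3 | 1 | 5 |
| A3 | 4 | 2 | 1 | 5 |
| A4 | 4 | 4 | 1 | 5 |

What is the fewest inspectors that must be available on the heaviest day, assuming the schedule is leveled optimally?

7

Early-start (A1@1, A2@1, A3@1, A4@1) gives peak 13: d1:13  d2:13  d3:9  d4:9  d5:0  d6:0  d7:0  d8:0.
Shift A3→3, A4→5.
Schedule A1@1, A2@1, A3@3, A4@5: d1:7  d2:7  d3:5  d4:5  d5:6  d6:6  d7:4  d8:4 — peak 7.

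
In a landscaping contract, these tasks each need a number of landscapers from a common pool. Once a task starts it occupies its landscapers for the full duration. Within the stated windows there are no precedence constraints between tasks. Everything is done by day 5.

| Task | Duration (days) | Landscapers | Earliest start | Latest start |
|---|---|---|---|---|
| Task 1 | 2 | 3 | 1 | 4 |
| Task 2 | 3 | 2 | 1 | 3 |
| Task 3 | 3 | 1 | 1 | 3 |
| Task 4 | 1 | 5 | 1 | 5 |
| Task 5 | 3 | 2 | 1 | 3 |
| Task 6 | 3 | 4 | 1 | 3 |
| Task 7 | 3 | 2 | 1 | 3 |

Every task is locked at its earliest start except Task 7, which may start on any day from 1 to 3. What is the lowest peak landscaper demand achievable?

17

Task 7@1: d1:19  d2:14  d3:11  d4:0  d5:0 → peak 19
Task 7@2: d1:17  d2:14  d3:11  d4:2  d5:0 → peak 17
Task 7@3: d1:17  d2:12  d3:11  d4:2  d5:2 → peak 17
Best is Task 7@2, peak 17.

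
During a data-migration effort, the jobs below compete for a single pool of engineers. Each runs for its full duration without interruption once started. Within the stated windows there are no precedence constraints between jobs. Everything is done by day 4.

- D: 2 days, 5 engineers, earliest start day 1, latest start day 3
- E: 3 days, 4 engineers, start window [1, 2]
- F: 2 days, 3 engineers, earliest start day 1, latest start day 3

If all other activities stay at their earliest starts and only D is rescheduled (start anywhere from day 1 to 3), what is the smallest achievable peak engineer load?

9

D@1: d1:12  d2:12  d3:4  d4:0 → peak 12
D@2: d1:7  d2:12  d3:9  d4:0 → peak 12
D@3: d1:7  d2:7  d3:9  d4:5 → peak 9
Best is D@3, peak 9.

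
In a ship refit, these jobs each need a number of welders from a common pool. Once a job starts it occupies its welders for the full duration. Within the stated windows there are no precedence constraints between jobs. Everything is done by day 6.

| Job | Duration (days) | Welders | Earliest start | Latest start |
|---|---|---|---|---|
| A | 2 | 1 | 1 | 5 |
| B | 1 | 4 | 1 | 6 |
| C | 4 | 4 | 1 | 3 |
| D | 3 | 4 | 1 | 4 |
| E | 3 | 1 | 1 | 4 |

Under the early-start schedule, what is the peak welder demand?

14

Early-start schedule: A@1, B@1, C@1, D@1, E@1.
Load per day: day 1: 14, day 2: 10, day 3: 9, day 4: 4, day 5: 0, day 6: 0.
Peak is 14.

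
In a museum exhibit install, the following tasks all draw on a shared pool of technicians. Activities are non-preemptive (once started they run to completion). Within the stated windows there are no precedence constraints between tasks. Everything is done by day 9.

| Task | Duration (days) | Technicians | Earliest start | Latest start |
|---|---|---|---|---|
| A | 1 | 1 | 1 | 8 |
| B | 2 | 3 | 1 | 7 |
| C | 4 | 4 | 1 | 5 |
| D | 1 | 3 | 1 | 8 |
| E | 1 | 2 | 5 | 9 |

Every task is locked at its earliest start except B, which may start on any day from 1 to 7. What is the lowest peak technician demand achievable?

8

B@1: d1:11  d2:7  d3:4  d4:4  d5:2  d6:0  d7:0  d8:0  d9:0 → peak 11
B@2: d1:8  d2:7  d3:7  d4:4  d5:2  d6:0  d7:0  d8:0  d9:0 → peak 8
B@3: d1:8  d2:4  d3:7  d4:7  d5:2  d6:0  d7:0  d8:0  d9:0 → peak 8
B@4: d1:8  d2:4  d3:4  d4:7  d5:5  d6:0  d7:0  d8:0  d9:0 → peak 8
B@5: d1:8  d2:4  d3:4  d4:4  d5:5  d6:3  d7:0  d8:0  d9:0 → peak 8
B@6: d1:8  d2:4  d3:4  d4:4  d5:2  d6:3  d7:3  d8:0  d9:0 → peak 8
B@7: d1:8  d2:4  d3:4  d4:4  d5:2  d6:0  d7:3  d8:3  d9:0 → peak 8
Best is B@2, peak 8.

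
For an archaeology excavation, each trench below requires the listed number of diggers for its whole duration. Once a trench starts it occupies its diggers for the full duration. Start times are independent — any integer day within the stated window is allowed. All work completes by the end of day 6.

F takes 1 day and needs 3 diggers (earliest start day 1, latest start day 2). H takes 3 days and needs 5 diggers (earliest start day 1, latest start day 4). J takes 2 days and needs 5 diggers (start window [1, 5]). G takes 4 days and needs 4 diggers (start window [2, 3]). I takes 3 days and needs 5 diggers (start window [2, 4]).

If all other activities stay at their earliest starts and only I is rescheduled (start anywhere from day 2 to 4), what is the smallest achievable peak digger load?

14

I@2: d1:13  d2:19  d3:14  d4:9  d5:4  d6:0 → peak 19
I@3: d1:13  d2:14  d3:14  d4:9  d5:9  d6:0 → peak 14
I@4: d1:13  d2:14  d3:9  d4:9  d5:9  d6:5 → peak 14
Best is I@3, peak 14.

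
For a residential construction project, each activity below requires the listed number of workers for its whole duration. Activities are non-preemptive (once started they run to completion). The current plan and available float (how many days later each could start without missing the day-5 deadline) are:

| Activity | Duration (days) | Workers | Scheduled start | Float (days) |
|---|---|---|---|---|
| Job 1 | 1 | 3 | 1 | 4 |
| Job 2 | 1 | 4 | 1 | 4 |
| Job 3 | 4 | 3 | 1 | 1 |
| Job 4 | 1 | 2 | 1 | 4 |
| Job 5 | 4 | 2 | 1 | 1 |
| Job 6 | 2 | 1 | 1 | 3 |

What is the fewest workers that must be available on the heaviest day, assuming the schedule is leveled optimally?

7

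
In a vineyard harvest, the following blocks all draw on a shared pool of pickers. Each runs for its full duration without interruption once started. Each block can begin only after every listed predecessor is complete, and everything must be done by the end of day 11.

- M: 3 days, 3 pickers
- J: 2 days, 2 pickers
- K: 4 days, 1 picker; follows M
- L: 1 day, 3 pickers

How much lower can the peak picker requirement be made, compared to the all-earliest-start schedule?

5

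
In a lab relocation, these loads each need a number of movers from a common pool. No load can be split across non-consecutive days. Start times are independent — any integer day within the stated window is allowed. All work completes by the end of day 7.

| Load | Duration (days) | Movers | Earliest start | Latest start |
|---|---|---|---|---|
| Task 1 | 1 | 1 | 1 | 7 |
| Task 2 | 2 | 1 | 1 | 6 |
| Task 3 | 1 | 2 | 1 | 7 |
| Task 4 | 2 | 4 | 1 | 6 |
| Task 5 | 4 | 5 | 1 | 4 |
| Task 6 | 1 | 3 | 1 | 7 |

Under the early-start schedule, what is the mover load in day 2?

At early start, day 2 has: Task 2, Task 4, Task 5.
Demand: 1 + 4 + 5 = 10.

10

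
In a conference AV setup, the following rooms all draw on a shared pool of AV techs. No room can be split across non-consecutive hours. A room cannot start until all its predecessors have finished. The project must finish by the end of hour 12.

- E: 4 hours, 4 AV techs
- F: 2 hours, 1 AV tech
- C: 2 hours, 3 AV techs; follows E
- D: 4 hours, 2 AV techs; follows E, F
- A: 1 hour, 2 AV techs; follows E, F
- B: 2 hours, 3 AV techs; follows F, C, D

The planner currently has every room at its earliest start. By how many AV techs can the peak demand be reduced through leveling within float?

3

Early-start peak: h1:5  h2:5  h3:4  h4:4  h5:7  h6:5  h7:2  h8:2  h9:3  h10:3  h11:0  h12:0 ⇒ 7.
Leveled (E@1, F@5, C@5, D@7, A@7, B@11): h1:4  h2:4  h3:4  h4:4  h5:4  h6:4  h7:4  h8:2  h9:2  h10:2  h11:3  h12:3 ⇒ 4.
Reduction 7 − 4 = 3.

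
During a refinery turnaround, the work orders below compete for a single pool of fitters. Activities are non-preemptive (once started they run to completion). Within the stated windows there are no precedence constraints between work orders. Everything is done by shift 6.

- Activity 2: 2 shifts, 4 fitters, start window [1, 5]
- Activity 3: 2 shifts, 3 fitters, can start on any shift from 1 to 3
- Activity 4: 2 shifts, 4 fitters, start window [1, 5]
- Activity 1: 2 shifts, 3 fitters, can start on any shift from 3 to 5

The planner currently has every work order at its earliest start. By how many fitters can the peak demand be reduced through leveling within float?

5

Early-start peak: s1:11  s2:11  s3:3  s4:3  s5:0  s6:0 ⇒ 11.
Leveled (Activity 2@1, Activity 3@3, Activity 4@5, Activity 1@3): s1:4  s2:4  s3:6  s4:6  s5:4  s6:4 ⇒ 6.
Reduction 11 − 6 = 5.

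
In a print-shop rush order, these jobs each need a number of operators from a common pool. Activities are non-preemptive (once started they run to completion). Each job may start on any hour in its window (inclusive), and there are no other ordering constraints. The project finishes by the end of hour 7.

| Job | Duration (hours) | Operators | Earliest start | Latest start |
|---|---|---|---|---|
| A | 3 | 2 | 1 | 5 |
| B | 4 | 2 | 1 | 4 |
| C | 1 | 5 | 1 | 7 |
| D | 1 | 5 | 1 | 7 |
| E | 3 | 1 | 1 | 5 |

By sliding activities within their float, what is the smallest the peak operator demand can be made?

5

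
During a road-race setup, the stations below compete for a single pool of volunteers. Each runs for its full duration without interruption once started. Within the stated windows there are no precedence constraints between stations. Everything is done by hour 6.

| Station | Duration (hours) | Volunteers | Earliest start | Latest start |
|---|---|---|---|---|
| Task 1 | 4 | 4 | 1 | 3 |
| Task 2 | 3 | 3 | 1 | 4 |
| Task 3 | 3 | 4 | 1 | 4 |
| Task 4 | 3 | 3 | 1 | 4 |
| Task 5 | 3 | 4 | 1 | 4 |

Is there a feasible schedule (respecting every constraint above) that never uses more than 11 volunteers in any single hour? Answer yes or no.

yes

Schedule Task 1@1, Task 2@1, Task 3@1, Task 4@4, Task 5@4: h1:11  h2:11  h3:11  h4:11  h5:7  h6:7 — peak 11 ≤ 11.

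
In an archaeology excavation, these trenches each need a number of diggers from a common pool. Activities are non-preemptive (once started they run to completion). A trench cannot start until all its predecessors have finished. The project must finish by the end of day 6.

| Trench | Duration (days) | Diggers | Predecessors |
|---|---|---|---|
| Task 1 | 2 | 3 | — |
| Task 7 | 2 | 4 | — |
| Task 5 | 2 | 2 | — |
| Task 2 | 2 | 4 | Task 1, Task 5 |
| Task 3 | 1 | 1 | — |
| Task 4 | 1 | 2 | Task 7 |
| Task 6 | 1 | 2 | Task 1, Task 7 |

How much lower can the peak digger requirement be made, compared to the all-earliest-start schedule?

4

Early-start peak: d1:10  d2:9  d3:8  d4:4  d5:0  d6:0 ⇒ 10.
Leveled (Task 1@1, Task 7@3, Task 5@1, Task 2@5, Task 3@1, Task 4@5, Task 6@6): d1:6  d2:5  d3:4  d4:4  d5:6  d6:6 ⇒ 6.
Reduction 10 − 6 = 4.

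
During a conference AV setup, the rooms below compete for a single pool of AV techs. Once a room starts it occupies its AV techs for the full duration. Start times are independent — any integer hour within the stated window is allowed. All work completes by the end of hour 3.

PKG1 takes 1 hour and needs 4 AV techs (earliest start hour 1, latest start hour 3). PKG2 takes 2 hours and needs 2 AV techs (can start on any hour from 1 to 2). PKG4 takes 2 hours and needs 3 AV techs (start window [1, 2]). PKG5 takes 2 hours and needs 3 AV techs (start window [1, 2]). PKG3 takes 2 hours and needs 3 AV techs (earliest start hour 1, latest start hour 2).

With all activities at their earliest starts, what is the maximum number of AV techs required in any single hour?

Early-start schedule: PKG1@1, PKG2@1, PKG4@1, PKG5@1, PKG3@1.
Load per hour: hour 1: 15, hour 2: 11, hour 3: 0.
Peak is 15.

15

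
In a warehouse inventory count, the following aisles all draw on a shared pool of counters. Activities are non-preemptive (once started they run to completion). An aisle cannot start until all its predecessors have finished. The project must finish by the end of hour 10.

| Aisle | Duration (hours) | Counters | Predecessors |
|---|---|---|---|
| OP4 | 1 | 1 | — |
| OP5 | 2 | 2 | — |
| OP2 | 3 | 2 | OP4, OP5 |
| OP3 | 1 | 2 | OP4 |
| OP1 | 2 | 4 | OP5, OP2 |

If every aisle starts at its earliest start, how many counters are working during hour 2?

4

At early start, hour 2 has: OP5, OP3.
Demand: 2 + 2 = 4.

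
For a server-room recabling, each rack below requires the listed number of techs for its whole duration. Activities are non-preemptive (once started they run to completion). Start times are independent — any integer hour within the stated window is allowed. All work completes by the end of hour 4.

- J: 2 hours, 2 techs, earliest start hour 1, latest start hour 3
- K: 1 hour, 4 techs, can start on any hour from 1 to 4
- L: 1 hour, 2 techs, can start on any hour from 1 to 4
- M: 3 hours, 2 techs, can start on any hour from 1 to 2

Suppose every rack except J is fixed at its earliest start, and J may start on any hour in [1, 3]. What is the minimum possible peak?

8

J@1: h1:10  h2:4  h3:2  h4:0 → peak 10
J@2: h1:8  h2:4  h3:4  h4:0 → peak 8
J@3: h1:8  h2:2  h3:4  h4:2 → peak 8
Best is J@2, peak 8.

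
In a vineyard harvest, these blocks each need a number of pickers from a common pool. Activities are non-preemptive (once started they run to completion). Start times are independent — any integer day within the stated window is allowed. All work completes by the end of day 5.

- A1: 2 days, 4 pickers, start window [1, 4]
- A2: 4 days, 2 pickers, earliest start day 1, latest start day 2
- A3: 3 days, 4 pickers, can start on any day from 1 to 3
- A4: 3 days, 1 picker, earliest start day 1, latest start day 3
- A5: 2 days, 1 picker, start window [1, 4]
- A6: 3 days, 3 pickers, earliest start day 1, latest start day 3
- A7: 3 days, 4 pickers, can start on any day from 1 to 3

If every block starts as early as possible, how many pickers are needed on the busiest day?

19

Early-start schedule: A1@1, A2@1, A3@1, A4@1, A5@1, A6@1, A7@1.
Load per day: day 1: 19, day 2: 19, day 3: 14, day 4: 2, day 5: 0.
Peak is 19.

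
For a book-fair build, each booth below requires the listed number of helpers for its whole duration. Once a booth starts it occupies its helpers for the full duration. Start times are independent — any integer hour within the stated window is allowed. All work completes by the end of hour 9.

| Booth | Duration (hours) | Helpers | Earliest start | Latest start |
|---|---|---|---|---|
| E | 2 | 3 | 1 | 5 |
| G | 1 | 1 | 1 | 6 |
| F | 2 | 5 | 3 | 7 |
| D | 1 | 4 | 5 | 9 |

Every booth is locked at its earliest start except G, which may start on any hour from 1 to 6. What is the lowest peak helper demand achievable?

5

G@1: h1:4  h2:3  h3:5  h4:5  h5:4  h6:0  h7:0  h8:0  h9:0 → peak 5
G@2: h1:3  h2:4  h3:5  h4:5  h5:4  h6:0  h7:0  h8:0  h9:0 → peak 5
G@3: h1:3  h2:3  h3:6  h4:5  h5:4  h6:0  h7:0  h8:0  h9:0 → peak 6
G@4: h1:3  h2:3  h3:5  h4:6  h5:4  h6:0  h7:0  h8:0  h9:0 → peak 6
G@5: h1:3  h2:3  h3:5  h4:5  h5:5  h6:0  h7:0  h8:0  h9:0 → peak 5
G@6: h1:3  h2:3  h3:5  h4:5  h5:4  h6:1  h7:0  h8:0  h9:0 → peak 5
Best is G@1, peak 5.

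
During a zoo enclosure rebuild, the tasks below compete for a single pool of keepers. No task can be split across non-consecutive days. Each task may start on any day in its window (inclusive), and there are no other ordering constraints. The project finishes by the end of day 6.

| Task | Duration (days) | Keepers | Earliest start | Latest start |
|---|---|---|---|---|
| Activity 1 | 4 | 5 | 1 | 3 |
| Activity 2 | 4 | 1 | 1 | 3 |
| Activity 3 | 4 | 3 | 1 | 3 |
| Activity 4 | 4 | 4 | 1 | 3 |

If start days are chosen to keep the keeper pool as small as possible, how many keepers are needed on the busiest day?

Schedule Activity 1@1, Activity 2@1, Activity 3@1, Activity 4@1: d1:13  d2:13  d3:13  d4:13  d5:0  d6:0 — peak 13.

13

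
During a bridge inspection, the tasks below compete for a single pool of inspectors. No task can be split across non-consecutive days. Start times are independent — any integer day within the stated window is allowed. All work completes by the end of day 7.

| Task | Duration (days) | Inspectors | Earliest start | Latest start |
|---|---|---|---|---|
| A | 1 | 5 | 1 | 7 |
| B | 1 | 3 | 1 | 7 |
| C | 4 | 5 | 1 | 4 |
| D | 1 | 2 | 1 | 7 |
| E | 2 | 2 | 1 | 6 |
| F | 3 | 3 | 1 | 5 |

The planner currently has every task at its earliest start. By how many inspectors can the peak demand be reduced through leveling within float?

Early-start peak: d1:20  d2:10  d3:8  d4:5  d5:0  d6:0  d7:0 ⇒ 20.
Leveled (A@1, B@1, C@2, D@2, E@3, F@5): d1:8  d2:7  d3:7  d4:7  d5:8  d6:3  d7:3 ⇒ 8.
Reduction 20 − 8 = 12.

12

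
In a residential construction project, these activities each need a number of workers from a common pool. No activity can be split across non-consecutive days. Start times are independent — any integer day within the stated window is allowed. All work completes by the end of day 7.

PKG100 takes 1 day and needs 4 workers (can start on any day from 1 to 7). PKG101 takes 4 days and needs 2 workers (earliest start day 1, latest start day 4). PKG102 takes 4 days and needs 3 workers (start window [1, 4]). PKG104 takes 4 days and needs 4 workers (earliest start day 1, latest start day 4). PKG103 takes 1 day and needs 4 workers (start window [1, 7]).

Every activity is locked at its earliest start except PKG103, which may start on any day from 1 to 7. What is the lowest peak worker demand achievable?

PKG103@1: d1:17  d2:9  d3:9  d4:9  d5:0  d6:0  d7:0 → peak 17
PKG103@2: d1:13  d2:13  d3:9  d4:9  d5:0  d6:0  d7:0 → peak 13
PKG103@3: d1:13  d2:9  d3:13  d4:9  d5:0  d6:0  d7:0 → peak 13
PKG103@4: d1:13  d2:9  d3:9  d4:13  d5:0  d6:0  d7:0 → peak 13
PKG103@5: d1:13  d2:9  d3:9  d4:9  d5:4  d6:0  d7:0 → peak 13
PKG103@6: d1:13  d2:9  d3:9  d4:9  d5:0  d6:4  d7:0 → peak 13
PKG103@7: d1:13  d2:9  d3:9  d4:9  d5:0  d6:0  d7:4 → peak 13
Best is PKG103@2, peak 13.

13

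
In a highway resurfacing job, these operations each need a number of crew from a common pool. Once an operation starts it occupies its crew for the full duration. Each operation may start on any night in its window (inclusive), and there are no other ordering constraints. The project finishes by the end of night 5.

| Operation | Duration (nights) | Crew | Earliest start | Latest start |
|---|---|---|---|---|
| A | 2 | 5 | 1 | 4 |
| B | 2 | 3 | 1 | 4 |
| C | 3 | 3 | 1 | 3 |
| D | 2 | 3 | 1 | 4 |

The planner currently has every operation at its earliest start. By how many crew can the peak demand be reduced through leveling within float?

Early-start peak: n1:14  n2:14  n3:3  n4:0  n5:0 ⇒ 14.
Leveled (A@1, B@1, C@3, D@3): n1:8  n2:8  n3:6  n4:6  n5:3 ⇒ 8.
Reduction 14 − 8 = 6.

6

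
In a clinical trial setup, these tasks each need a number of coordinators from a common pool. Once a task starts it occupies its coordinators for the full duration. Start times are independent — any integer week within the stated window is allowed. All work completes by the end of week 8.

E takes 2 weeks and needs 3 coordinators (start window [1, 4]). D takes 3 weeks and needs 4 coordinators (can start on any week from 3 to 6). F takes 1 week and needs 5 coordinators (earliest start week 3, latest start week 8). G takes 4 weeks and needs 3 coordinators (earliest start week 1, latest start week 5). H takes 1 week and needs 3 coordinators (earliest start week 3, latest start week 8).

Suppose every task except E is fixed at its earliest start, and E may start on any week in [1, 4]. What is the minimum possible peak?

15

E@1: w1:6  w2:6  w3:15  w4:7  w5:4  w6:0  w7:0  w8:0 → peak 15
E@2: w1:3  w2:6  w3:18  w4:7  w5:4  w6:0  w7:0  w8:0 → peak 18
E@3: w1:3  w2:3  w3:18  w4:10  w5:4  w6:0  w7:0  w8:0 → peak 18
E@4: w1:3  w2:3  w3:15  w4:10  w5:7  w6:0  w7:0  w8:0 → peak 15
Best is E@1, peak 15.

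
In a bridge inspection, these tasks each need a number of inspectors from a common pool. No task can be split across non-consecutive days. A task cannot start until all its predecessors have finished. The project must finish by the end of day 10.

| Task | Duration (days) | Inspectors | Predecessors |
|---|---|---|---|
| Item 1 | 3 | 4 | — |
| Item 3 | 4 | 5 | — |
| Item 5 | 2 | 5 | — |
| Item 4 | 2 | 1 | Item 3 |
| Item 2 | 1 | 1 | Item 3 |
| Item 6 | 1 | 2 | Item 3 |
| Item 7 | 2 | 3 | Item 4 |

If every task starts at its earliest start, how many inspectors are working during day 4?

5

At early start, day 4 has: Item 3.
Demand: 5 = 5.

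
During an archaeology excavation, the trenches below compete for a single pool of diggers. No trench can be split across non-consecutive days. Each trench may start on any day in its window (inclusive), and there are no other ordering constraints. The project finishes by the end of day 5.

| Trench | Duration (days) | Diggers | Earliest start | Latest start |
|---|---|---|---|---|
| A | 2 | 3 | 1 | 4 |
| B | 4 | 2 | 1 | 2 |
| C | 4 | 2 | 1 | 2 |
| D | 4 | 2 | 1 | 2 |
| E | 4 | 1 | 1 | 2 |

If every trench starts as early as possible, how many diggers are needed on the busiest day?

10

Early-start schedule: A@1, B@1, C@1, D@1, E@1.
Load per day: day 1: 10, day 2: 10, day 3: 7, day 4: 7, day 5: 0.
Peak is 10.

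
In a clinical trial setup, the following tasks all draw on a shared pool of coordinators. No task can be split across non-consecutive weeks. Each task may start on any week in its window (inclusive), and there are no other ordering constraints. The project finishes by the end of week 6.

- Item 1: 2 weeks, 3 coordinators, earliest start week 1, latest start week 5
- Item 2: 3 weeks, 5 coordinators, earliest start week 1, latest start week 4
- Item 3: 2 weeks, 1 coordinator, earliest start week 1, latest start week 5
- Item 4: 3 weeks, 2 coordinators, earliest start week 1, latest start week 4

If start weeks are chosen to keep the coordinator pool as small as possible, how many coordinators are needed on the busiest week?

6

Early-start (Item 1@1, Item 2@1, Item 3@1, Item 4@1) gives peak 11: w1:11  w2:11  w3:7  w4:0  w5:0  w6:0.
Shift Item 2→4.
Schedule Item 1@1, Item 2@4, Item 3@1, Item 4@1: w1:6  w2:6  w3:2  w4:5  w5:5  w6:5 — peak 6.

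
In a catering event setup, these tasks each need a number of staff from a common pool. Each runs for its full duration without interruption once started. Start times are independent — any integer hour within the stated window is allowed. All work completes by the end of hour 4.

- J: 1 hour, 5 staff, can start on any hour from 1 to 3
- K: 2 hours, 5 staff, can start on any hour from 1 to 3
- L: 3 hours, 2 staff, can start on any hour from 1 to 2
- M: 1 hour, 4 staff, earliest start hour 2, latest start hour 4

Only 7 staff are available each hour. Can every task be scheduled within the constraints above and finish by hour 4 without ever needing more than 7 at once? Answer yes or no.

Schedule J@1, K@2, L@1, M@4: h1:7  h2:7  h3:7  h4:4 — peak 7 ≤ 7.

yes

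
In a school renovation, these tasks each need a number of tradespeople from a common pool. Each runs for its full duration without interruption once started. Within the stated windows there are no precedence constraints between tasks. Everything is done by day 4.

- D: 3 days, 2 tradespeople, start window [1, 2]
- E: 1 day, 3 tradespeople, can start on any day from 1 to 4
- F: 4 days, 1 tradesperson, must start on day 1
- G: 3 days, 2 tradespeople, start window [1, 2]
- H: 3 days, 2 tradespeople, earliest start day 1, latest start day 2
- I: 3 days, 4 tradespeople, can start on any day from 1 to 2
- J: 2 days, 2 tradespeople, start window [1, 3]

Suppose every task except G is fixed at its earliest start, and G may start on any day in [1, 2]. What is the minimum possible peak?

14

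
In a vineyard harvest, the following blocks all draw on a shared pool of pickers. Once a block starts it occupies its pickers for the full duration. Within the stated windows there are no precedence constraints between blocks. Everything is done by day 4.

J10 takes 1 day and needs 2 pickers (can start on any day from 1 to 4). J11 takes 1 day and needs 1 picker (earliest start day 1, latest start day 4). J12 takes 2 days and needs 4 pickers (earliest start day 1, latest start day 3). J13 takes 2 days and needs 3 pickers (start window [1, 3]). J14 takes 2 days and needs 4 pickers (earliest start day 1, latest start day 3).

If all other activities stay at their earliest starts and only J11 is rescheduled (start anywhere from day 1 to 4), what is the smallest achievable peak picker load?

J11@1: d1:14  d2:11  d3:0  d4:0 → peak 14
J11@2: d1:13  d2:12  d3:0  d4:0 → peak 13
J11@3: d1:13  d2:11  d3:1  d4:0 → peak 13
J11@4: d1:13  d2:11  d3:0  d4:1 → peak 13
Best is J11@2, peak 13.

13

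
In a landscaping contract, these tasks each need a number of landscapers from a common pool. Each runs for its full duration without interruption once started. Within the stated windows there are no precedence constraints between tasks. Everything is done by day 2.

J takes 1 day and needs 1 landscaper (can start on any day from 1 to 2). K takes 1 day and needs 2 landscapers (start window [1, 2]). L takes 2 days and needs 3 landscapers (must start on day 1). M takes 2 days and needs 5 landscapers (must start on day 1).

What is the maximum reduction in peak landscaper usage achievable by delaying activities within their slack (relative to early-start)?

1

Early-start peak: d1:11  d2:8 ⇒ 11.
Leveled (J@1, K@2, L@1, M@1): d1:9  d2:10 ⇒ 10.
Reduction 11 − 10 = 1.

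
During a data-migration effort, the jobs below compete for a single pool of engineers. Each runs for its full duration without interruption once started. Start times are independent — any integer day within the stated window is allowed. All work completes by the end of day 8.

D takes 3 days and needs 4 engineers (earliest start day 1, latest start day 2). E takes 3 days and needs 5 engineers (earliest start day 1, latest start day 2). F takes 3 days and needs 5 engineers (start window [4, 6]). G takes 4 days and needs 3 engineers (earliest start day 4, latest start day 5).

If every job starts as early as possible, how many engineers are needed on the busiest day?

9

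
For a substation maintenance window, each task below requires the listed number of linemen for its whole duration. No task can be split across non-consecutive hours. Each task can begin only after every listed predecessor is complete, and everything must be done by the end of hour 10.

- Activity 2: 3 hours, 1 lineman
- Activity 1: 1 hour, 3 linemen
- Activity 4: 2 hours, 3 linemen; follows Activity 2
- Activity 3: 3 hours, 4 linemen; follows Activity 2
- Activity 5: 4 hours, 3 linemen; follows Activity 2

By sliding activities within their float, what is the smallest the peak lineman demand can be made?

6

Early-start (Activity 2@1, Activity 1@1, Activity 4@4, Activity 3@4, Activity 5@4) gives peak 10: h1:4  h2:1  h3:1  h4:10  h5:10  h6:7  h7:3  h8:0  h9:0  h10:0.
Shift Activity 3→8.
Schedule Activity 2@1, Activity 1@1, Activity 4@4, Activity 3@8, Activity 5@4: h1:4  h2:1  h3:1  h4:6  h5:6  h6:3  h7:3  h8:4  h9:4  h10:4 — peak 6.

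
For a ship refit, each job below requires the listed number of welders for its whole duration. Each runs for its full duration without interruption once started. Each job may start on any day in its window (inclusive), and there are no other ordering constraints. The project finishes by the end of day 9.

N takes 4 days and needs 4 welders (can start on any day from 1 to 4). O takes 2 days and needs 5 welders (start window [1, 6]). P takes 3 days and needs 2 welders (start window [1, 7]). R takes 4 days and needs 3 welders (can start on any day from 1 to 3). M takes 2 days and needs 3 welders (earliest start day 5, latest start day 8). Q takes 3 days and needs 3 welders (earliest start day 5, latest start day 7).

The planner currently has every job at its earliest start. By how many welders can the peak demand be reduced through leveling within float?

7

Early-start peak: d1:14  d2:14  d3:9  d4:7  d5:6  d6:6  d7:3  d8:0  d9:0 ⇒ 14.
Leveled (N@1, O@5, P@5, R@1, M@8, Q@7): d1:7  d2:7  d3:7  d4:7  d5:7  d6:7  d7:5  d8:6  d9:6 ⇒ 7.
Reduction 14 − 7 = 7.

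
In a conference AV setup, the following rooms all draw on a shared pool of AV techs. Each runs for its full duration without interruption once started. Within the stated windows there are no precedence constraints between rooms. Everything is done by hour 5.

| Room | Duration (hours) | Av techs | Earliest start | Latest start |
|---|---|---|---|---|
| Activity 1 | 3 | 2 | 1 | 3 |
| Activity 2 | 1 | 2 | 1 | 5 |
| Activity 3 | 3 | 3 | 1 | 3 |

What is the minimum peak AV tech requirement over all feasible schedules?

Early-start (Activity 1@1, Activity 2@1, Activity 3@1) gives peak 7: h1:7  h2:5  h3:5  h4:0  h5:0.
Shift Activity 3→2.
Schedule Activity 1@1, Activity 2@1, Activity 3@2: h1:4  h2:5  h3:5  h4:3  h5:0 — peak 5.

5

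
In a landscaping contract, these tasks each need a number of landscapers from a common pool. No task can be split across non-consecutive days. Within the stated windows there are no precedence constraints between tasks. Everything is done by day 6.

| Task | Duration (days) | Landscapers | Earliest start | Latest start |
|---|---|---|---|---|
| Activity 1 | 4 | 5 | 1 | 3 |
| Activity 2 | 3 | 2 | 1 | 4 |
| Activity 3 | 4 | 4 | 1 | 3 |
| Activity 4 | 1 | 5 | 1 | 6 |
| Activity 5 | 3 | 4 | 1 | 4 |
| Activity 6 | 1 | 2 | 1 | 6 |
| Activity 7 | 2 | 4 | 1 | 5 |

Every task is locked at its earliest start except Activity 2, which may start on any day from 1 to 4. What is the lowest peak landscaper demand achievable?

24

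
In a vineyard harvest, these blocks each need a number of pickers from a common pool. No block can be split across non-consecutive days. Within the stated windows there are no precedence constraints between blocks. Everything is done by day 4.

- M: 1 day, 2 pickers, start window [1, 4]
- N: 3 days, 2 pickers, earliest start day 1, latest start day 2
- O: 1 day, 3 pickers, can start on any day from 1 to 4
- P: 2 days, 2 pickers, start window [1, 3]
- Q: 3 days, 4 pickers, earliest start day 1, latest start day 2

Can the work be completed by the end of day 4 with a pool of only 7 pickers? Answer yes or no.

The minimum achievable peak is 8; 7 < 8, so no feasible schedule stays within the cap.

no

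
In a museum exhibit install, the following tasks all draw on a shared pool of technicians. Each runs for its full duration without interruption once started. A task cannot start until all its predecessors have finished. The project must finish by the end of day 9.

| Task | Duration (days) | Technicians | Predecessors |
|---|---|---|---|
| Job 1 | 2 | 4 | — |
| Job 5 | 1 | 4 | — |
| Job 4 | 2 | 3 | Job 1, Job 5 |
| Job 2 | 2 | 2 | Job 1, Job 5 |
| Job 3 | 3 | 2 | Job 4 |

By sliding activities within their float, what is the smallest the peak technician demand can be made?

Early-start (Job 1@1, Job 5@1, Job 4@3, Job 2@3, Job 3@5) gives peak 8: d1:8  d2:4  d3:5  d4:5  d5:2  d6:2  d7:2  d8:0  d9:0.
Shift Job 5→3, Job 4→4, Job 2→6, Job 3→6.
Schedule Job 1@1, Job 5@3, Job 4@4, Job 2@6, Job 3@6: d1:4  d2:4  d3:4  d4:3  d5:3  d6:4  d7:4  d8:2  d9:0 — peak 4.
Total technician-days = 28 over 9 days ⇒ peak ≥ ⌈28/9⌉ = 4, so 4 is optimal.

4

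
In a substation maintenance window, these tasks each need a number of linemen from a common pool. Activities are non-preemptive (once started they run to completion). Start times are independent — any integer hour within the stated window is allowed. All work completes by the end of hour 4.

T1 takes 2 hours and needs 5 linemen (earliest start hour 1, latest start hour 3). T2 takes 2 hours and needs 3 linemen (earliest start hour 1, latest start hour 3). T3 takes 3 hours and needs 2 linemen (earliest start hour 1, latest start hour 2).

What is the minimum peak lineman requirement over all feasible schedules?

Early-start (T1@1, T2@1, T3@1) gives peak 10: h1:10  h2:10  h3:2  h4:0.
Shift T2→3.
Schedule T1@1, T2@3, T3@1: h1:7  h2:7  h3:5  h4:3 — peak 7.
No arrangement of the 18 feasible schedules does better.

7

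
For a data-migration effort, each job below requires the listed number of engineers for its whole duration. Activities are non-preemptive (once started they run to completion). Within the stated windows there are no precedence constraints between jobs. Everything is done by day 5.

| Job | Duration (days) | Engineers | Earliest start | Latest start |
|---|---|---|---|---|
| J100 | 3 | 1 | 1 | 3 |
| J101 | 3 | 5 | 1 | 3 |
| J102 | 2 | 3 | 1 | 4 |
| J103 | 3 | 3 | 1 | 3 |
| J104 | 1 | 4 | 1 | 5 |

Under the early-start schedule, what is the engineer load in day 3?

9

At early start, day 3 has: J100, J101, J103.
Demand: 1 + 5 + 3 = 9.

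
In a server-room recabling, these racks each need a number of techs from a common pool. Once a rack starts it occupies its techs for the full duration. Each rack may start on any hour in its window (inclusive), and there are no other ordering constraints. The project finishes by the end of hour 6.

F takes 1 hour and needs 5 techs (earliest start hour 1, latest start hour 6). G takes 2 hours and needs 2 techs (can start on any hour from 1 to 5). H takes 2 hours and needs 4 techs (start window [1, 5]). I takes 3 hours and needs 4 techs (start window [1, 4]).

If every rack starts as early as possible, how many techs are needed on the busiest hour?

Early-start schedule: F@1, G@1, H@1, I@1.
Load per hour: hour 1: 15, hour 2: 10, hour 3: 4, hour 4: 0, hour 5: 0, hour 6: 0.
Peak is 15.

15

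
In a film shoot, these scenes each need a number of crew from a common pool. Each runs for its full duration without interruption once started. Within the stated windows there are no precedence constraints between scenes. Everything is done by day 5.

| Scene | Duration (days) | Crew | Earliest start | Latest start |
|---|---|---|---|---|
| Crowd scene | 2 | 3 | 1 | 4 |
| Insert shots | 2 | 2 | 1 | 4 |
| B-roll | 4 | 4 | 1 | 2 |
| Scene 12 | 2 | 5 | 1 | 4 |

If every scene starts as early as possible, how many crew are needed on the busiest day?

14

Early-start schedule: Crowd scene@1, Insert shots@1, B-roll@1, Scene 12@1.
Load per day: day 1: 14, day 2: 14, day 3: 4, day 4: 4, day 5: 0.
Peak is 14.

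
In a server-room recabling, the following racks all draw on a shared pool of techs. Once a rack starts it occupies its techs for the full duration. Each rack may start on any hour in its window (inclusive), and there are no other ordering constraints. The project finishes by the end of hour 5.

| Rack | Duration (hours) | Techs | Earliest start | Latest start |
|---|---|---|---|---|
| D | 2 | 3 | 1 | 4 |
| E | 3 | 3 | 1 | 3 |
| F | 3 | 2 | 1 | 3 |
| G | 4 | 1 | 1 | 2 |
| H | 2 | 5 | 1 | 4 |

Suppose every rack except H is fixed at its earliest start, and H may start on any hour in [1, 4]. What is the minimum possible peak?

H@1: h1:14  h2:14  h3:6  h4:1  h5:0 → peak 14
H@2: h1:9  h2:14  h3:11  h4:1  h5:0 → peak 14
H@3: h1:9  h2:9  h3:11  h4:6  h5:0 → peak 11
H@4: h1:9  h2:9  h3:6  h4:6  h5:5 → peak 9
Best is H@4, peak 9.

9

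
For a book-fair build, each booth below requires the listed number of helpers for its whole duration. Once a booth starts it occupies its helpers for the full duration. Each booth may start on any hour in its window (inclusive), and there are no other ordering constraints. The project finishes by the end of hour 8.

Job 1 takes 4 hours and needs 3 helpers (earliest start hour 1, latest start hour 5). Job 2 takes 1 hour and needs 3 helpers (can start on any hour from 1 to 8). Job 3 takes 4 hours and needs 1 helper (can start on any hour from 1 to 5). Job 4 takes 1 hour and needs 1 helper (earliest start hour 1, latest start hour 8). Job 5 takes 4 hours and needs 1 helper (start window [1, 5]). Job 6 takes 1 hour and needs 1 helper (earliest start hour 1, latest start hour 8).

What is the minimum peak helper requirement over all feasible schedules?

4

Early-start (Job 1@1, Job 2@1, Job 3@1, Job 4@1, Job 5@1, Job 6@1) gives peak 10: h1:10  h2:5  h3:5  h4:5  h5:0  h6:0  h7:0  h8:0.
Shift Job 2→5, Job 4→6, Job 5→5, Job 6→6.
Schedule Job 1@1, Job 2@5, Job 3@1, Job 4@6, Job 5@5, Job 6@6: h1:4  h2:4  h3:4  h4:4  h5:4  h6:3  h7:1  h8:1 — peak 4.
Total helper-hours = 25 over 8 hours ⇒ peak ≥ ⌈25/8⌉ = 4, so 4 is optimal.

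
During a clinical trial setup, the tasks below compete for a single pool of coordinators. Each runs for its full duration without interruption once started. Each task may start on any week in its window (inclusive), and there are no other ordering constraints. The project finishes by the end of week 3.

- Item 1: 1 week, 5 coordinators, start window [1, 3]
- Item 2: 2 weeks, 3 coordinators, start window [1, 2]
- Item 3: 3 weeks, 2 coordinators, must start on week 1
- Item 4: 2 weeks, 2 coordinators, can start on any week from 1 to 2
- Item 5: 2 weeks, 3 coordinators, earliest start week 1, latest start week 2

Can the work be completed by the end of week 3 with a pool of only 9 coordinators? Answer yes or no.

no

The minimum achievable peak is 10; 9 < 10, so no feasible schedule stays within the cap.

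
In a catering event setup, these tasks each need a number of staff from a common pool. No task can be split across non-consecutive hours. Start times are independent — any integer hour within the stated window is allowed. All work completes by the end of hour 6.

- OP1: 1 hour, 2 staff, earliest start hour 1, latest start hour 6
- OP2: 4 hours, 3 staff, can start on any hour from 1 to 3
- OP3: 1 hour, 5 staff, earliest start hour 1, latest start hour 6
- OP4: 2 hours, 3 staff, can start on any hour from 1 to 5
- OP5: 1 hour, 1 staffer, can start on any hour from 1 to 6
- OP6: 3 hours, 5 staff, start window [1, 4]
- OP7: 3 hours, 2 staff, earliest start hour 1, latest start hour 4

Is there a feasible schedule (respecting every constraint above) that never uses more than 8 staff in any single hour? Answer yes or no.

Schedule OP1@1, OP2@2, OP3@6, OP4@4, OP5@1, OP6@1, OP7@4: h1:8  h2:8  h3:8  h4:8  h5:8  h6:7 — peak 8 ≤ 8.

yes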